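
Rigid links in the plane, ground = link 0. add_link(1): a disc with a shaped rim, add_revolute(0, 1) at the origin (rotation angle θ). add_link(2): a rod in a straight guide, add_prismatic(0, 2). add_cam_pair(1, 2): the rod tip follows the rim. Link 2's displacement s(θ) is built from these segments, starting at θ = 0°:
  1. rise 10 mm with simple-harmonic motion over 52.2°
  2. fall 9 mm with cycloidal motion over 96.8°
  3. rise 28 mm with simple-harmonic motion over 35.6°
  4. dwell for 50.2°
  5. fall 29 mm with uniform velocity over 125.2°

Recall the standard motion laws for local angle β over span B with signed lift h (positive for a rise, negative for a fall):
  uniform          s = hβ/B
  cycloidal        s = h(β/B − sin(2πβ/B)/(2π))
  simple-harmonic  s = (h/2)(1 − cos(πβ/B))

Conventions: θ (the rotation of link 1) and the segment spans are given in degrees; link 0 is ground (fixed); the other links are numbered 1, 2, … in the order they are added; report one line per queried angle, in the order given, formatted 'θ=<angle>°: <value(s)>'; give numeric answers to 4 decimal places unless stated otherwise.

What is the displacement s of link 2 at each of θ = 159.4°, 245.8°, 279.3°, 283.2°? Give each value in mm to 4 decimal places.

segment 1 (0° to 52.2°, simple-harmonic, h = 10) is passed completely: s = 0.0000 + (10) = 10.0000
segment 2 (52.2° to 149°, cycloidal, h = -9) is passed completely: s = 10.0000 + (-9) = 1.0000
θ = 159.4° falls in segment 3 (149° to 184.6°, simple-harmonic, h = 28): β = 159.4 − 149 = 10.4°, B = 35.6°; Δs = 28/2·(1 − cos(π·0.2921)) = 5.4937; s = 1.0000 + 5.4937 = 6.4937
segment 3 (149° to 184.6°, simple-harmonic, h = 28) is passed completely: s = 1.0000 + (28) = 29.0000
segment 4 (184.6° to 234.8°, dwell): s unchanged at 29.0000
θ = 245.8° falls in segment 5 (234.8° to 360°, uniform, h = -29): β = 245.8 − 234.8 = 11°, B = 125.2°; Δs = -29·11/125.2 = -2.5479; s = 29.0000 − 2.5479 = 26.4521
θ = 279.3° falls in segment 5 (234.8° to 360°, uniform, h = -29): β = 279.3 − 234.8 = 44.5°, B = 125.2°; Δs = -29·44.5/125.2 = -10.3075; s = 29.0000 − 10.3075 = 18.6925
θ = 283.2° falls in segment 5 (234.8° to 360°, uniform, h = -29): β = 283.2 − 234.8 = 48.4°, B = 125.2°; Δs = -29·48.4/125.2 = -11.2109; s = 29.0000 − 11.2109 = 17.7891

θ=159.4°: 6.4937
θ=245.8°: 26.4521
θ=279.3°: 18.6925
θ=283.2°: 17.7891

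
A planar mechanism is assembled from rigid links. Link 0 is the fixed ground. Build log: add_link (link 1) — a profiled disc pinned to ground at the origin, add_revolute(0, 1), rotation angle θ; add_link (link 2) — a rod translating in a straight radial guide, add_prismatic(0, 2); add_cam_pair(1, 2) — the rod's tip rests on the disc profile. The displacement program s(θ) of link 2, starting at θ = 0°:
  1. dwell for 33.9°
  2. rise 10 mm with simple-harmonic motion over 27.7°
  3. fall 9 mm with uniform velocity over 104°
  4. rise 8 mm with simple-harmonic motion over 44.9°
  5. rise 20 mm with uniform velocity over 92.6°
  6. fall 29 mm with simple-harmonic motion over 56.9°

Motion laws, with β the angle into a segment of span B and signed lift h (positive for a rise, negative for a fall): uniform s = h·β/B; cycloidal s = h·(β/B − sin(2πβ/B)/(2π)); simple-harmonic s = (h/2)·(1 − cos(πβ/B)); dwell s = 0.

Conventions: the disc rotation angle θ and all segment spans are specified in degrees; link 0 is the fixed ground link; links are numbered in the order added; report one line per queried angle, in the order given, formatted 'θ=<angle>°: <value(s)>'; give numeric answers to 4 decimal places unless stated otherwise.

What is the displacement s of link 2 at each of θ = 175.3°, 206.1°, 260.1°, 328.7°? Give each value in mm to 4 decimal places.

seg 1 [0°–33.9°] dwell: s stays 0.0000
seg 2 [33.9°–61.6°] simple-harmonic, h=10: full span → s += 10 → s = 10.0000
seg 3 [61.6°–165.6°] uniform, h=-9: full span → s += -9 → s = 1.0000
seg 4 [165.6°–210.5°] simple-harmonic, h=8: θ=175.3° here. β=9.7, B=44.9. 8/2·(1 − cos(π·0.2160)) = 0.8864 → s = 1.8864
seg 4 [165.6°–210.5°] simple-harmonic, h=8: θ=206.1° here. β=40.5, B=44.9. 8/2·(1 − cos(π·0.9020)) = 7.8119 → s = 8.8119
seg 4 [165.6°–210.5°] simple-harmonic, h=8: full span → s += 8 → s = 9.0000
seg 5 [210.5°–303.1°] uniform, h=20: θ=260.1° here. β=49.6, B=92.6. 20·49.6/92.6 = 10.7127 → s = 19.7127
seg 5 [210.5°–303.1°] uniform, h=20: full span → s += 20 → s = 29.0000
seg 6 [303.1°–360°] simple-harmonic, h=-29: θ=328.7° here. β=25.6, B=56.9. -29/2·(1 − cos(π·0.4499)) = -12.2277 → s = 16.7723

θ=175.3°: 1.8864
θ=206.1°: 8.8119
θ=260.1°: 19.7127
θ=328.7°: 16.7723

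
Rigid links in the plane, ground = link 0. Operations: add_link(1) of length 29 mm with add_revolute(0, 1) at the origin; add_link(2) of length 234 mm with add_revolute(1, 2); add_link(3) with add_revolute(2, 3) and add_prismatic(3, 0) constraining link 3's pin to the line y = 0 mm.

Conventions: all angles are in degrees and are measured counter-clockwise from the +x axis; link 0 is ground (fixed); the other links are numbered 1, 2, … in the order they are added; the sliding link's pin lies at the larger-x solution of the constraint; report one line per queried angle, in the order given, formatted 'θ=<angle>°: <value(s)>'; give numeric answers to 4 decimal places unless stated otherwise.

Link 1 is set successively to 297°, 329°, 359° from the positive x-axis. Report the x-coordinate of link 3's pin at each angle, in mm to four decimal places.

geometry: r = 29 mm, L = 234 mm, e = 0 mm
θ=297°: crank pin P = (r cos θ, r sin θ) = (13.165724, -25.839189)
θ=297°: h = r sin θ − e = -25.839189 − 0 = -25.839189
θ=297°: x = r cos θ + √(L² − h²) = 13.165724 + 232.568993 = 245.734717
θ=329°: crank pin P = (r cos θ, r sin θ) = (24.857852, -14.936104)
θ=329°: h = r sin θ − e = -14.936104 − 0 = -14.936104
θ=329°: x = r cos θ + √(L² − h²) = 24.857852 + 233.522831 = 258.380683
θ=359°: crank pin P = (r cos θ, r sin θ) = (28.995583, -0.506120)
θ=359°: h = r sin θ − e = -0.506120 − 0 = -0.506120
θ=359°: x = r cos θ + √(L² − h²) = 28.995583 + 233.999453 = 262.995036

θ=297°: 245.7347
θ=329°: 258.3807
θ=359°: 262.9950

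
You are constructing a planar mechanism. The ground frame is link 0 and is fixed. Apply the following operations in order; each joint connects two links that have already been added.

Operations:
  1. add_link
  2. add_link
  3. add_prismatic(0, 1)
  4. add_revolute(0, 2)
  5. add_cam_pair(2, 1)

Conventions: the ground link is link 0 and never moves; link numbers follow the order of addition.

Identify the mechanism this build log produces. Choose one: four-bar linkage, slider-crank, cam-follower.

links: 3 (incl. ground); joints: 1 revolute, 1 prismatic, 1 higher (cam) pair, forming one closed loop
3 links, revolute + prismatic + higher pair in one loop → cam-follower

cam-follower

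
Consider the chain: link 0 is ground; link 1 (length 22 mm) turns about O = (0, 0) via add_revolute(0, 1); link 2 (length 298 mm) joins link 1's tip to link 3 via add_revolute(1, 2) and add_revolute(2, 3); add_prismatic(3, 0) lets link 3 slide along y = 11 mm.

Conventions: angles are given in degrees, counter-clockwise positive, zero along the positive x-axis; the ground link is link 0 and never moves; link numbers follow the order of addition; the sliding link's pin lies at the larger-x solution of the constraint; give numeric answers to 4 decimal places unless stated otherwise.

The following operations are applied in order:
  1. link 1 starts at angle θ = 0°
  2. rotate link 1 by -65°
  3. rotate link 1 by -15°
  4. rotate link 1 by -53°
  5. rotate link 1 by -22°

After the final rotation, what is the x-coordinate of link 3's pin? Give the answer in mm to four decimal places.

geometry: r = 22 mm, L = 298 mm, e = 11 mm; θ starts at 0°
rotate link 1 by -65°: θ ← 0° -65° = -65°
rotate link 1 by -15°: θ ← -65° -15° = -80°
rotate link 1 by -53°: θ ← -80° -53° = -133°
rotate link 1 by -22°: θ ← -133° -22° = -155°
crank pin P = (r cos θ, r sin θ) = (-19.938771, -9.297602)
h = r sin θ − e = -9.297602 − 11 = -20.297602
x = r cos θ + √(L² − h²) = -19.938771 + 297.307934 = 277.369162

277.3692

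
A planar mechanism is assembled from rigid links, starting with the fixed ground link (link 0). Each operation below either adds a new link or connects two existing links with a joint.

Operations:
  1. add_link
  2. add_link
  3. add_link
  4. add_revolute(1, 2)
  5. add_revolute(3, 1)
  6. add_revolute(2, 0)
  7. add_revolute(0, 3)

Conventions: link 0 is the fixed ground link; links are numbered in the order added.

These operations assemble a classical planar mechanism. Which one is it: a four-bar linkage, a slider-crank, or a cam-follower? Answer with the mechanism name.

links: 4 (incl. ground); joints: 4 revolute, 0 prismatic, 0 higher (cam) pair, forming one closed loop
4 links in a single 4R loop → four-bar linkage

four-bar linkage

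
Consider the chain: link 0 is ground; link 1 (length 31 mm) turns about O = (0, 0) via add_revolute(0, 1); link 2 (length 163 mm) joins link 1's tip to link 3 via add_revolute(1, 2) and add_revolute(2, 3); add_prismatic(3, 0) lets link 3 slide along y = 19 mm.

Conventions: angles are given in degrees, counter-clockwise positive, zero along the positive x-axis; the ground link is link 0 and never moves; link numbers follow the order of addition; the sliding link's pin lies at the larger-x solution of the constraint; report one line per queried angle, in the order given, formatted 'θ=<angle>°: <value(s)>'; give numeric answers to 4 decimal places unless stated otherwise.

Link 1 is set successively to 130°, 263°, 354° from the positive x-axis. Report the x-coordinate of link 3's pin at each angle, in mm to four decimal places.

geometry: r = 31 mm, L = 163 mm, e = 19 mm
θ=130°: crank pin P = (r cos θ, r sin θ) = (-19.926416, 23.747378)
θ=130°: h = r sin θ − e = 23.747378 − 19 = 4.747378
θ=130°: x = r cos θ + √(L² − h²) = -19.926416 + 162.930852 = 143.004436
θ=263°: crank pin P = (r cos θ, r sin θ) = (-3.777950, -30.768931)
θ=263°: h = r sin θ − e = -30.768931 − 19 = -49.768931
θ=263°: x = r cos θ + √(L² − h²) = -3.777950 + 155.216151 = 151.438201
θ=354°: crank pin P = (r cos θ, r sin θ) = (30.830179, -3.240382)
θ=354°: h = r sin θ − e = -3.240382 − 19 = -22.240382
θ=354°: x = r cos θ + √(L² − h²) = 30.830179 + 161.475588 = 192.305766

θ=130°: 143.0044
θ=263°: 151.4382
θ=354°: 192.3058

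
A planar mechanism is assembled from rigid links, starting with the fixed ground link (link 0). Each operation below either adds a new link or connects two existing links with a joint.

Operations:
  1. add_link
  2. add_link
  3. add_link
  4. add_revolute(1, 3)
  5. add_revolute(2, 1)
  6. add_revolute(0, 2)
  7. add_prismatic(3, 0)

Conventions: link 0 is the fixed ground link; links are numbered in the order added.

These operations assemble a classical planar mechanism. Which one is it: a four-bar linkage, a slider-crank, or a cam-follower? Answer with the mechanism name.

links: 4 (incl. ground); joints: 3 revolute, 1 prismatic, 0 higher (cam) pair, forming one closed loop
4 links, 3 revolutes + 1 prismatic in one loop → slider-crank

slider-crank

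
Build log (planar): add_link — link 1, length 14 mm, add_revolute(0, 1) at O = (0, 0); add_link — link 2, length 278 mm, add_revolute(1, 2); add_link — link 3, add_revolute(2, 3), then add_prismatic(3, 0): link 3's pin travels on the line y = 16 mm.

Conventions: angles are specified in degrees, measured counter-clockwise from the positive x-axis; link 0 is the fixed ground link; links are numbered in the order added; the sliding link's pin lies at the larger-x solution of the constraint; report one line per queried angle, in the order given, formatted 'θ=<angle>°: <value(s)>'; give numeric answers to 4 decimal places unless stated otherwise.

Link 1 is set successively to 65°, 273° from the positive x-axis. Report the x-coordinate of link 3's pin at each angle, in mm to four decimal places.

geometry: r = 14 mm, L = 278 mm, e = 16 mm
θ=65°: crank pin P = (r cos θ, r sin θ) = (5.916656, 12.688309)
θ=65°: h = r sin θ − e = 12.688309 − 16 = -3.311691
θ=65°: x = r cos θ + √(L² − h²) = 5.916656 + 277.980274 = 283.896930
θ=273°: crank pin P = (r cos θ, r sin θ) = (0.732703, -13.980813)
θ=273°: h = r sin θ − e = -13.980813 − 16 = -29.980813
θ=273°: x = r cos θ + √(L² − h²) = 0.732703 + 276.378637 = 277.111340

θ=65°: 283.8969
θ=273°: 277.1113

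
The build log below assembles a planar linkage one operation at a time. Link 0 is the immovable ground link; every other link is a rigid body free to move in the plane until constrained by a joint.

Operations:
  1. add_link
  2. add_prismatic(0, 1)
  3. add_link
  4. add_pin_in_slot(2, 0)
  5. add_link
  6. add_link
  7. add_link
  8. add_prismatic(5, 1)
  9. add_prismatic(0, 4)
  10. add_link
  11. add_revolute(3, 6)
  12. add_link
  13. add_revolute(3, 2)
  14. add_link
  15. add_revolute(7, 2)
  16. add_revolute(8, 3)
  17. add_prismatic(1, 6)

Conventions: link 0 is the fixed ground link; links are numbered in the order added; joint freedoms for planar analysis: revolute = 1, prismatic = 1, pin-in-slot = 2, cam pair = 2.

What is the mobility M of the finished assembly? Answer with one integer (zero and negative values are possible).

ground; <1,0,0>
#1 <2,0,0>
P:0↔1 J1 <2,1,0>
#2 <3,1,0>
PS:2↔0 J2 <3,1,1>
#3 <4,1,1>
#4 <5,1,1>
#5 <6,1,1>
P:5↔1 J1 <6,2,1>
P:0↔4 J1 <6,3,1>
#6 <7,3,1>
R:3↔6 J1 <7,4,1>
#7 <8,4,1>
R:3↔2 J1 <8,5,1>
#8 <9,5,1>
R:7↔2 J1 <9,6,1>
R:8↔3 J1 <9,7,1>
P:1↔6 J1 <9,8,1>
3×8 − 2×8 − 1×1 = 7

M = 7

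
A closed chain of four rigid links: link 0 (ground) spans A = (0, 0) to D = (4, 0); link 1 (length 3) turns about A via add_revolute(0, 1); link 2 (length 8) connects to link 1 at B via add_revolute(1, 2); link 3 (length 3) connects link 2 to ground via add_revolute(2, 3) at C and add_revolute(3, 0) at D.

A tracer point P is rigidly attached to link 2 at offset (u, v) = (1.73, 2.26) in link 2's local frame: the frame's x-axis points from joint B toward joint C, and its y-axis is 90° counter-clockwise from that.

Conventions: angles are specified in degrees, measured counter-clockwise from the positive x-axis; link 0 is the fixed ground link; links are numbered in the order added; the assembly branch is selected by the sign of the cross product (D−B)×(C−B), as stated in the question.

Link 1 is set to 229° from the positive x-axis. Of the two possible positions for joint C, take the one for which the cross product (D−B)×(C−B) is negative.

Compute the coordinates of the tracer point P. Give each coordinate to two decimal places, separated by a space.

A=(0,0), D=(4.00,0)
B = A + 3.00·(cos229°, sin229°) = (-1.9682, -2.2641)
|BD| = 6.3832
circle(B,8.00) ∩ circle(D,3.00): a=7.4998, h=2.7845
  candidates: C₊=(4.0563,2.9995) cross=17.774; C₋=(6.0316,-2.2074) cross=-17.774
  branch - wants cross < 0 → take C=(6.0316,-2.2074) (cross=-17.774)
ex = (C−B)/|BC| = (1.0000,0.0071); ey = (-0.0071,1.0000)
P = B + 1.73·ex + 2.26·ey = (-0.2543,0.0081)

-0.25 0.01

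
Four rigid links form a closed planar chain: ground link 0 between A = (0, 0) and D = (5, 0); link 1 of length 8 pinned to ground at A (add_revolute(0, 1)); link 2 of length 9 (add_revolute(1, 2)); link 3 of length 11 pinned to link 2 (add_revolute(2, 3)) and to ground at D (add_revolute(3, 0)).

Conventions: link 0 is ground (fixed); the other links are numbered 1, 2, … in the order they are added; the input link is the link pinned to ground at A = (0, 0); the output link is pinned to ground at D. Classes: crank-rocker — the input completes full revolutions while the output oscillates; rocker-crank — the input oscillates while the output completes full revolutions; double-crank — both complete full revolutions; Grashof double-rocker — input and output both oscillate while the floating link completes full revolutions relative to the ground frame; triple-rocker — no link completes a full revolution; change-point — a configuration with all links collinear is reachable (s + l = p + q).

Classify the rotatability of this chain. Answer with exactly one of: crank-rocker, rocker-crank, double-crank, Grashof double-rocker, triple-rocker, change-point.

lengths: ground=5, input=8, coupler=9, output=11
sorted: s=5 (shortest), l=11 (longest), p+q=17
s + l = 16 vs p + q = 17
s + l < p + q (Grashof) with shortest = ground link → double-crank

double-crank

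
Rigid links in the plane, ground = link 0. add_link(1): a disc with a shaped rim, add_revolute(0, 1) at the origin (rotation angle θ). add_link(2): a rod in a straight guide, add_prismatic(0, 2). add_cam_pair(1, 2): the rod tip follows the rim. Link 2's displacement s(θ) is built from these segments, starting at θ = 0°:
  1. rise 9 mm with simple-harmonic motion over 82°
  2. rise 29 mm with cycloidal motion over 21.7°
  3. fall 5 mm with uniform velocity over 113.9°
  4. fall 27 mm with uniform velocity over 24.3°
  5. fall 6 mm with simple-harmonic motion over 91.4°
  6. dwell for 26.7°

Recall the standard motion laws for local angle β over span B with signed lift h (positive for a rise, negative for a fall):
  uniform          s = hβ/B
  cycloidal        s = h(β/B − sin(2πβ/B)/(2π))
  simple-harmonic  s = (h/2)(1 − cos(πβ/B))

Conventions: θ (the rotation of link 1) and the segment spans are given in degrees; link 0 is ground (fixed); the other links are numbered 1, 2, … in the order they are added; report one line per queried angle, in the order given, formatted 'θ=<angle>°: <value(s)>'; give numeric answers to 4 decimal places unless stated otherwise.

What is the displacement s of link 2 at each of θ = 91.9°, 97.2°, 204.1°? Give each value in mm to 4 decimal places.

segment 1 (0° to 82°, simple-harmonic, h = 9) is passed completely: s = 0.0000 + (9) = 9.0000
θ = 91.9° falls in segment 2 (82° to 103.7°, cycloidal, h = 29): β = 91.9 − 82 = 9.9°, B = 21.7°; Δs = 29·(0.4562 − sin(2π·0.4562)/(2π)) = 11.9768; s = 9.0000 + 11.9768 = 20.9768
θ = 97.2° falls in segment 2 (82° to 103.7°, cycloidal, h = 29): β = 97.2 − 82 = 15.2°, B = 21.7°; Δs = 29·(0.7005 − sin(2π·0.7005)/(2π)) = 24.7071; s = 9.0000 + 24.7071 = 33.7071
segment 2 (82° to 103.7°, cycloidal, h = 29) is passed completely: s = 9.0000 + (29) = 38.0000
θ = 204.1° falls in segment 3 (103.7° to 217.6°, uniform, h = -5): β = 204.1 − 103.7 = 100.4°, B = 113.9°; Δs = -5·100.4/113.9 = -4.4074; s = 38.0000 − 4.4074 = 33.5926

θ=91.9°: 20.9768
θ=97.2°: 33.7071
θ=204.1°: 33.5926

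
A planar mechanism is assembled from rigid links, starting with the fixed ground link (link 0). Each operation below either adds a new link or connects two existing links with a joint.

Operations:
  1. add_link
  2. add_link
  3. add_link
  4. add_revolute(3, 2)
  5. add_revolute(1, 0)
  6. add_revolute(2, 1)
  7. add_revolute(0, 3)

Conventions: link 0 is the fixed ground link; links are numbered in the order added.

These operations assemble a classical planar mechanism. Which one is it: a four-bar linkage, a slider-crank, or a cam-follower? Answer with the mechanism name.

links: 4 (incl. ground); joints: 4 revolute, 0 prismatic, 0 higher (cam) pair, forming one closed loop
4 links in a single 4R loop → four-bar linkage

four-bar linkage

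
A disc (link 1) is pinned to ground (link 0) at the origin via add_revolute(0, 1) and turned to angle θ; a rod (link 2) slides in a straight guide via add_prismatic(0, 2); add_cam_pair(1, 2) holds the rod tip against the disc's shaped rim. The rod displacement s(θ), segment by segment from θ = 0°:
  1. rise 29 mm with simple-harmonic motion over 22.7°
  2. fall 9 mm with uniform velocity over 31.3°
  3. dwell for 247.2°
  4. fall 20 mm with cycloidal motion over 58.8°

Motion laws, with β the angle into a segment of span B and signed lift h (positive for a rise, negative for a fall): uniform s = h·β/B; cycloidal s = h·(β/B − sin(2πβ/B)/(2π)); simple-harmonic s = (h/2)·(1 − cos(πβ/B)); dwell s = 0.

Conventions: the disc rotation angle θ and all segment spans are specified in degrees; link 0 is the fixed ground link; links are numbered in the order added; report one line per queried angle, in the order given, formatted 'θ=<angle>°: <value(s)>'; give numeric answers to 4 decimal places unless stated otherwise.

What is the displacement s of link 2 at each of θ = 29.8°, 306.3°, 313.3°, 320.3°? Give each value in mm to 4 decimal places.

segment 1 (0° to 22.7°, simple-harmonic, h = 29) is passed completely: s = 0.0000 + (29) = 29.0000
θ = 29.8° falls in segment 2 (22.7° to 54°, uniform, h = -9): β = 29.8 − 22.7 = 7.1°, B = 31.3°; Δs = -9·7.1/31.3 = -2.0415; s = 29.0000 − 2.0415 = 26.9585
segment 2 (22.7° to 54°, uniform, h = -9) is passed completely: s = 29.0000 + (-9) = 20.0000
segment 3 (54° to 301.2°, dwell): s unchanged at 20.0000
θ = 306.3° falls in segment 4 (301.2° to 360°, cycloidal, h = -20): β = 306.3 − 301.2 = 5.1°, B = 58.8°; Δs = -20·(0.0867 − sin(2π·0.0867)/(2π)) = -0.0846; s = 20.0000 − 0.0846 = 19.9154
θ = 313.3° falls in segment 4 (301.2° to 360°, cycloidal, h = -20): β = 313.3 − 301.2 = 12.1°, B = 58.8°; Δs = -20·(0.2058 − sin(2π·0.2058)/(2π)) = -1.0546; s = 20.0000 − 1.0546 = 18.9454
θ = 320.3° falls in segment 4 (301.2° to 360°, cycloidal, h = -20): β = 320.3 − 301.2 = 19.1°, B = 58.8°; Δs = -20·(0.3248 − sin(2π·0.3248)/(2π)) = -3.6589; s = 20.0000 − 3.6589 = 16.3411

θ=29.8°: 26.9585
θ=306.3°: 19.9154
θ=313.3°: 18.9454
θ=320.3°: 16.3411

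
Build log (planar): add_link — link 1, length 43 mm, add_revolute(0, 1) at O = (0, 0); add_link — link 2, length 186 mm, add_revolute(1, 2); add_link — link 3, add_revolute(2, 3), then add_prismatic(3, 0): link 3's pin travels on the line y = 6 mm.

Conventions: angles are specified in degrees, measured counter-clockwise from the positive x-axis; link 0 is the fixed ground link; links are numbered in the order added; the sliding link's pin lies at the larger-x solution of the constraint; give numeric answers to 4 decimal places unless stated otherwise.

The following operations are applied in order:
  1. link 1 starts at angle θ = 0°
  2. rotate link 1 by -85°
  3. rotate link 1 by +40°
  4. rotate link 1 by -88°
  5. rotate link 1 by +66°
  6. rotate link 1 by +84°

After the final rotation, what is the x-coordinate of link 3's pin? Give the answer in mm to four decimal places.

geometry: r = 43 mm, L = 186 mm, e = 6 mm; θ starts at 0°
rotate link 1 by -85°: θ ← 0° -85° = -85°
rotate link 1 by +40°: θ ← -85° +40° = -45°
rotate link 1 by -88°: θ ← -45° -88° = -133°
rotate link 1 by +66°: θ ← -133° +66° = -67°
rotate link 1 by +84°: θ ← -67° +84° = 17°
crank pin P = (r cos θ, r sin θ) = (41.121105, 12.571983)
h = r sin θ − e = 12.571983 − 6 = 6.571983
x = r cos θ + √(L² − h²) = 41.121105 + 185.883859 = 227.004964

227.0050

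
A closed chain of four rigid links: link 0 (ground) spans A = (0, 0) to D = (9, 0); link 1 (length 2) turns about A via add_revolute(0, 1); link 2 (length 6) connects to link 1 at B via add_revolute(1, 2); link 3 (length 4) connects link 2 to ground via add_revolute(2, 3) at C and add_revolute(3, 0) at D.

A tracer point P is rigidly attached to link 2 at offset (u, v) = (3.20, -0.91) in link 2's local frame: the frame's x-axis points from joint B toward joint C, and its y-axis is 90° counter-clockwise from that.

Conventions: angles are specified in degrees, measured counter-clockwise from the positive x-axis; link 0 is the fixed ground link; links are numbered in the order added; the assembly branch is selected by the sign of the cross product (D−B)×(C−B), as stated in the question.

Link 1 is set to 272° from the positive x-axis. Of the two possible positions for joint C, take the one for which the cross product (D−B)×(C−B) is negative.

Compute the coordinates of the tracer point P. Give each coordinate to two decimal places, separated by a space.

A=(0,0), D=(9.00,0)
B = A + 2.00·(cos272°, sin272°) = (0.0698, -1.9988)
|BD| = 9.1512
circle(B,6.00) ∩ circle(D,4.00): a=5.6683, h=1.9672
  candidates: C₊=(5.1716,1.1590) cross=18.002; C₋=(6.0310,-2.6804) cross=-18.002
  branch - wants cross < 0 → take C=(6.0310,-2.6804) (cross=-18.002)
ex = (C−B)/|BC| = (0.9935,-0.1136); ey = (0.1136,0.9935)
P = B + 3.20·ex + -0.91·ey = (3.1457,-3.2664)

3.15 -3.27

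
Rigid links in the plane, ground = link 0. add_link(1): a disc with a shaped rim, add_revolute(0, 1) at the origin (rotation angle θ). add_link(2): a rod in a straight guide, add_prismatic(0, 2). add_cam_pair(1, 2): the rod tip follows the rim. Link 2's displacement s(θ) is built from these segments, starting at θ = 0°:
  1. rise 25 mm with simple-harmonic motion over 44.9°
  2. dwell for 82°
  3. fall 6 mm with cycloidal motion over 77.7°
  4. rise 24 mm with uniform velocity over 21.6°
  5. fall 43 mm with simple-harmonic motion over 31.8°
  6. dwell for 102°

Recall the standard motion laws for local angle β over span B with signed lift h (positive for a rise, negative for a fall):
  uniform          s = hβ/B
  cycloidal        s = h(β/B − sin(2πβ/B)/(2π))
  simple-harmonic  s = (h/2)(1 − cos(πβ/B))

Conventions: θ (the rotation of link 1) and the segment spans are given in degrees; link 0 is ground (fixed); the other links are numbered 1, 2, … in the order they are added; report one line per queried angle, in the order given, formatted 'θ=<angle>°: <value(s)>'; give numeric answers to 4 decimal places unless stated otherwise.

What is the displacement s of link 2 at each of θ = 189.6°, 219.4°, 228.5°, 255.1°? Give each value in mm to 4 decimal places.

segment 1 (0° to 44.9°, simple-harmonic, h = 25) is passed completely: s = 0.0000 + (25) = 25.0000
segment 2 (44.9° to 126.9°, dwell): s unchanged at 25.0000
θ = 189.6° falls in segment 3 (126.9° to 204.6°, cycloidal, h = -6): β = 189.6 − 126.9 = 62.7°, B = 77.7°; Δs = -6·(0.8069 − sin(2π·0.8069)/(2π)) = -5.7361; s = 25.0000 − 5.7361 = 19.2639
segment 3 (126.9° to 204.6°, cycloidal, h = -6) is passed completely: s = 25.0000 + (-6) = 19.0000
θ = 219.4° falls in segment 4 (204.6° to 226.2°, uniform, h = 24): β = 219.4 − 204.6 = 14.8°, B = 21.6°; Δs = 24·14.8/21.6 = 16.4444; s = 19.0000 + 16.4444 = 35.4444
segment 4 (204.6° to 226.2°, uniform, h = 24) is passed completely: s = 19.0000 + (24) = 43.0000
θ = 228.5° falls in segment 5 (226.2° to 258°, simple-harmonic, h = -43): β = 228.5 − 226.2 = 2.3°, B = 31.8°; Δs = -43/2·(1 − cos(π·0.0723)) = -0.5526; s = 43.0000 − 0.5526 = 42.4474
θ = 255.1° falls in segment 5 (226.2° to 258°, simple-harmonic, h = -43): β = 255.1 − 226.2 = 28.9°, B = 31.8°; Δs = -43/2·(1 − cos(π·0.9088)) = -42.1237; s = 43.0000 − 42.1237 = 0.8763

θ=189.6°: 19.2639
θ=219.4°: 35.4444
θ=228.5°: 42.4474
θ=255.1°: 0.8763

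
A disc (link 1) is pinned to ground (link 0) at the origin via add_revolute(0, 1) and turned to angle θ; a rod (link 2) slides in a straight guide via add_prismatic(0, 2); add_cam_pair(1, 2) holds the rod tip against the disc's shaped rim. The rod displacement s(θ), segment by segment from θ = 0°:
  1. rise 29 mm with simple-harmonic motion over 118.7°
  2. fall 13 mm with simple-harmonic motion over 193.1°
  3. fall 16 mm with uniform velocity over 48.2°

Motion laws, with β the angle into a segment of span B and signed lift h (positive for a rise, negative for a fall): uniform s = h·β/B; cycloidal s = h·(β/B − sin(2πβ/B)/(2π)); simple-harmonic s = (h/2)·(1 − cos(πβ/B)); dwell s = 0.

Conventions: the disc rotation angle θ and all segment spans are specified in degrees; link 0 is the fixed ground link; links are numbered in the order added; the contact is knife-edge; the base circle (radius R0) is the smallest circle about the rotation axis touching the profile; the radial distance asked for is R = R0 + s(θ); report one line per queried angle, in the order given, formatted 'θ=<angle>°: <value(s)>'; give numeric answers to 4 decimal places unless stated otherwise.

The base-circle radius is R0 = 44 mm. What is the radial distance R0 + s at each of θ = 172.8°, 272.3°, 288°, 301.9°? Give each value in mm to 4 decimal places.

segment 1 (0° to 118.7°, simple-harmonic, h = 29) is passed completely: s = 0.0000 + (29) = 29.0000
θ = 172.8° falls in segment 2 (118.7° to 311.8°, simple-harmonic, h = -13): β = 172.8 − 118.7 = 54.1°, B = 193.1°; Δs = -13/2·(1 − cos(π·0.2802)) = -2.3594; s = 29.0000 − 2.3594 = 26.6406
θ = 272.3° falls in segment 2 (118.7° to 311.8°, simple-harmonic, h = -13): β = 272.3 − 118.7 = 153.6°, B = 193.1°; Δs = -13/2·(1 − cos(π·0.7954)) = -11.7034; s = 29.0000 − 11.7034 = 17.2966
θ = 288° falls in segment 2 (118.7° to 311.8°, simple-harmonic, h = -13): β = 288 − 118.7 = 169.3°, B = 193.1°; Δs = -13/2·(1 − cos(π·0.8767)) = -12.5188; s = 29.0000 − 12.5188 = 16.4812
θ = 301.9° falls in segment 2 (118.7° to 311.8°, simple-harmonic, h = -13): β = 301.9 − 118.7 = 183.2°, B = 193.1°; Δs = -13/2·(1 − cos(π·0.9487)) = -12.9159; s = 29.0000 − 12.9159 = 16.0841
θ=172.8°: R = R0 + s = 44 + 26.6406 = 70.6406
θ=272.3°: R = R0 + s = 44 + 17.2966 = 61.2966
θ=288°: R = R0 + s = 44 + 16.4812 = 60.4812
θ=301.9°: R = R0 + s = 44 + 16.0841 = 60.0841

θ=172.8°: 70.6406
θ=272.3°: 61.2966
θ=288°: 60.4812
θ=301.9°: 60.0841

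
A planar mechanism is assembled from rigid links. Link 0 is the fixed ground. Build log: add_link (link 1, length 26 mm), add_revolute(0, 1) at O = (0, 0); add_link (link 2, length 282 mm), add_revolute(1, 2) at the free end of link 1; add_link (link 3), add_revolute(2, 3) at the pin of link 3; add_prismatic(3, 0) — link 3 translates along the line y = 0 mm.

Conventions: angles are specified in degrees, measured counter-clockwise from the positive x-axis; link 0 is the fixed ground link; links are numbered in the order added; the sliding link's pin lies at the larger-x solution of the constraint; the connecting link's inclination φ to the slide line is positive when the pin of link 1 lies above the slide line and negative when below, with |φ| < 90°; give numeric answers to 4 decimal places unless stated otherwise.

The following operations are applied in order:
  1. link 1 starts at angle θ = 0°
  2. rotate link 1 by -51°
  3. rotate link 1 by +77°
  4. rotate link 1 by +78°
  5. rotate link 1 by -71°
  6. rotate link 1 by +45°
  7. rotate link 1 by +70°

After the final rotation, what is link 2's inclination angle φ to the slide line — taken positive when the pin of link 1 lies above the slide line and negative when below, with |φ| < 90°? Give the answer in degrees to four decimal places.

geometry: r = 26 mm, L = 282 mm, e = 0 mm; θ starts at 0°
rotate link 1 by -51°: θ ← 0° -51° = -51°
rotate link 1 by +77°: θ ← -51° +77° = 26°
rotate link 1 by +78°: θ ← 26° +78° = 104°
rotate link 1 by -71°: θ ← 104° -71° = 33°
rotate link 1 by +45°: θ ← 33° +45° = 78°
rotate link 1 by +70°: θ ← 78° +70° = 148°
h = r sin θ − e = 13.777901 − 0 = 13.777901
sin φ = h / L = 13.777901 / 282 = 0.04885780
φ = arcsin(0.04885780) = 2.800461°

2.8005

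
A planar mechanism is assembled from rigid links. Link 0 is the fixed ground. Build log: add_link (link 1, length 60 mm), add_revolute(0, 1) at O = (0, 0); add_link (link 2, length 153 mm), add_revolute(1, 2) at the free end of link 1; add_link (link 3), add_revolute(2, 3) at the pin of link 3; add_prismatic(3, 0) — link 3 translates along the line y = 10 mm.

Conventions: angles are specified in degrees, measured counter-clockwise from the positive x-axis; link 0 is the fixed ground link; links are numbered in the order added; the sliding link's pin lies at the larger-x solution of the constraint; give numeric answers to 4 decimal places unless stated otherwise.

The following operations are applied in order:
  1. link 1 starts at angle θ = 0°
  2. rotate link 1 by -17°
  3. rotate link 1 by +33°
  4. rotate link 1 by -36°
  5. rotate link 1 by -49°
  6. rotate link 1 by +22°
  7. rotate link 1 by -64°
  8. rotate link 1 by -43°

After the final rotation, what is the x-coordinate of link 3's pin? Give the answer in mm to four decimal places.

geometry: r = 60 mm, L = 153 mm, e = 10 mm; θ starts at 0°
rotate link 1 by -17°: θ ← 0° -17° = -17°
rotate link 1 by +33°: θ ← -17° +33° = 16°
rotate link 1 by -36°: θ ← 16° -36° = -20°
rotate link 1 by -49°: θ ← -20° -49° = -69°
rotate link 1 by +22°: θ ← -69° +22° = -47°
rotate link 1 by -64°: θ ← -47° -64° = -111°
rotate link 1 by -43°: θ ← -111° -43° = -154°
crank pin P = (r cos θ, r sin θ) = (-53.927643, -26.302269)
h = r sin θ − e = -26.302269 − 10 = -36.302269
x = r cos θ + √(L² − h²) = -53.927643 + 148.630903 = 94.703260

94.7033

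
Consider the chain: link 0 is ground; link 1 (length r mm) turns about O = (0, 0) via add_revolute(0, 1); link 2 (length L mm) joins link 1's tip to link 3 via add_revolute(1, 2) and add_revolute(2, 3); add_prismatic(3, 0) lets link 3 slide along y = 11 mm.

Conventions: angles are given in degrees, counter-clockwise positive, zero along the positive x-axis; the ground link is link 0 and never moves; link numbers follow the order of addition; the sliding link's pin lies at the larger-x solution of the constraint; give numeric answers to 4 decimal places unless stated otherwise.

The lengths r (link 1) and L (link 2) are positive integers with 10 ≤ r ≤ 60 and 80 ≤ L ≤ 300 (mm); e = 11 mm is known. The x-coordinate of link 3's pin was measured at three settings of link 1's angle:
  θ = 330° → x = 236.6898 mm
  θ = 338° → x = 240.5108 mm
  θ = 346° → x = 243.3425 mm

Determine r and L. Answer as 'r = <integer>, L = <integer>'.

constraint per measurement: (x − r cos θ)² + (r sin θ − e)² = L²
subtracting the θ₁ and θ₂ equations cancels the r² and L² terms:
r = (x₁² − x₂²) / (2[(x₁cos θ₁ + e sin θ₁) − (x₂cos θ₂ + e sin θ₂)]) = 47.0000 → r = 47
L² = (x₁ − r cos θ₁)² + (r sin θ₁ − e)² = 39600.9997 → L = 199.0000 → L = 199
check at θ₃=346°: x = 243.3425 (printed 243.3425) ✓

r = 47, L = 199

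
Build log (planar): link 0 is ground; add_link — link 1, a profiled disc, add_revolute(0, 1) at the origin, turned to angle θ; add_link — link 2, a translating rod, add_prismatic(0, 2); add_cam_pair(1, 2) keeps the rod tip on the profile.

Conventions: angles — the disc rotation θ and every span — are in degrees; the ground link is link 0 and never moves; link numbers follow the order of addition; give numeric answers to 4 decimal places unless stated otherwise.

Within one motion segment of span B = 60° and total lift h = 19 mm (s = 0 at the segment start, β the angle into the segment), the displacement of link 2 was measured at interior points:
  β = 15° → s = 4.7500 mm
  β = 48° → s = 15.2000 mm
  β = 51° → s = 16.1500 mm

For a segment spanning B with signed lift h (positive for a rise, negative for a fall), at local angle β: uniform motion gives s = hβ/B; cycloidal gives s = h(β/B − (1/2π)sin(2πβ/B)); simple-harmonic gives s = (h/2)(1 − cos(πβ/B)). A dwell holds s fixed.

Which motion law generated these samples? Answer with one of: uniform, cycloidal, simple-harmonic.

candidates at β/B = r: uniform s = h·r (linear in β); cycloidal s = h·(r − sin(2πr)/(2π)); simple-harmonic s = (h/2)(1 − cos(πr))
β=15°: printed 4.7500 | uniform 4.7500, cycloidal 1.7261, simple-harmonic 2.7825
β=48°: printed 15.2000 | uniform 15.2000, cycloidal 18.0759, simple-harmonic 17.1857
β=51°: printed 16.1500 | uniform 16.1500, cycloidal 18.5964, simple-harmonic 17.9646
only one law matches every sample → uniform

uniform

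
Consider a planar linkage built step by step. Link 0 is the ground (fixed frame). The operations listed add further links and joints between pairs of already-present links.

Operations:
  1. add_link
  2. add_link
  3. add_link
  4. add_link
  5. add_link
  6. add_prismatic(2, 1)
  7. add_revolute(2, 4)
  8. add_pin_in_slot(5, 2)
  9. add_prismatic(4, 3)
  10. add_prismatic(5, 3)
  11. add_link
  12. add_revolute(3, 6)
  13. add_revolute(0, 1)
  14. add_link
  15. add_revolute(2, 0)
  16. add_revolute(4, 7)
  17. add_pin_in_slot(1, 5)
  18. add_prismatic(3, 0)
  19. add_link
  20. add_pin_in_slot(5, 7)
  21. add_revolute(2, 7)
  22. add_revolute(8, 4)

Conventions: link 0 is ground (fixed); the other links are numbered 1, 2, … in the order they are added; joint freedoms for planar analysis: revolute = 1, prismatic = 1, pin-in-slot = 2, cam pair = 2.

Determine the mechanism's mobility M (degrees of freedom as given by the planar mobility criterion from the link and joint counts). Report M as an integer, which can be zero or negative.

(L,J1,J2)=(1,0,0); link0 fixed
link1: (2,0,0)
link2: (3,0,0)
link3: (4,0,0)
link4: (5,0,0)
link5: (6,0,0)
P 2-1 [J1]: (6,1,0)
R 2-4 [J1]: (6,2,0)
PS 5-2 [J2]: (6,2,1)
P 4-3 [J1]: (6,3,1)
P 5-3 [J1]: (6,4,1)
link6: (7,4,1)
R 3-6 [J1]: (7,5,1)
R 0-1 [J1]: (7,6,1)
link7: (8,6,1)
R 2-0 [J1]: (8,7,1)
R 4-7 [J1]: (8,8,1)
PS 1-5 [J2]: (8,8,2)
P 3-0 [J1]: (8,9,2)
link8: (9,9,2)
PS 5-7 [J2]: (9,9,3)
R 2-7 [J1]: (9,10,3)
R 8-4 [J1]: (9,11,3)
Grübler: 3·8 − 2·11 − 3 = -1

M = -1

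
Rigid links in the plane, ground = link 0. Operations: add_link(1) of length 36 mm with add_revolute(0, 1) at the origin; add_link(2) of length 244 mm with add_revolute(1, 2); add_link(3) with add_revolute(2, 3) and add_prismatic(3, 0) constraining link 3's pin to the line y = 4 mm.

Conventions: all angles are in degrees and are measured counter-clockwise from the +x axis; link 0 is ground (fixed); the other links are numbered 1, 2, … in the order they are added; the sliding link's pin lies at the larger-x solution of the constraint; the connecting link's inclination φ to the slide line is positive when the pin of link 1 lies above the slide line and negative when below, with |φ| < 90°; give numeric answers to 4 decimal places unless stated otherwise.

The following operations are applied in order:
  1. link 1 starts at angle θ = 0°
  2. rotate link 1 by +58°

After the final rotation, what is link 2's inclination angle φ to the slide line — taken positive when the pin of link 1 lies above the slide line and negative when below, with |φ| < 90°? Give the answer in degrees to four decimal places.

geometry: r = 36 mm, L = 244 mm, e = 4 mm; θ starts at 0°
rotate link 1 by +58°: θ ← 0° +58° = 58°
h = r sin θ − e = 30.529731 − 4 = 26.529731
sin φ = h / L = 26.529731 / 244 = 0.10872841
φ = arcsin(0.10872841) = 6.242019°

6.2420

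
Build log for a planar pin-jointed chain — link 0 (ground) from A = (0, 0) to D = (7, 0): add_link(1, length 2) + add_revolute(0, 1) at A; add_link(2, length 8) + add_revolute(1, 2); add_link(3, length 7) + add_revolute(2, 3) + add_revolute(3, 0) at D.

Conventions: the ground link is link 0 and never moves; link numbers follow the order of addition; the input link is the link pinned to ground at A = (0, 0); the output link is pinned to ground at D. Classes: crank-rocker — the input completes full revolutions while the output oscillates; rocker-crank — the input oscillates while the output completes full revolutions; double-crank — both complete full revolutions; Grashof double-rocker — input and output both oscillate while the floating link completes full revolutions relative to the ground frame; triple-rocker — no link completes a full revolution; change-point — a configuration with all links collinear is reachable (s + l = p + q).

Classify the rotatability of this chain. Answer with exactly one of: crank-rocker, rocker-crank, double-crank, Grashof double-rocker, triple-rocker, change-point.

lengths: ground=7, input=2, coupler=8, output=7
sorted: s=2 (shortest), l=8 (longest), p+q=14
s + l = 10 vs p + q = 14
s + l < p + q (Grashof) with shortest = input link → crank-rocker

crank-rocker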